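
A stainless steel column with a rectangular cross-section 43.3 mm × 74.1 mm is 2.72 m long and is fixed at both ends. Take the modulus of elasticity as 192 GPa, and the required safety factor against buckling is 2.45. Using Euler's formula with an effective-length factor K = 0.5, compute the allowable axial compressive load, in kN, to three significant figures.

P_allow = 210 kN

Buckling occurs about the weak axis: I_min = h·b³/12 = 74.1×43.3³/12 = 501300 mm⁴ (b = 43.3 mm is the smaller dimension).
Effective length L_e = KL = 0.5×2.72 m = 1360 mm.
Euler critical load P_cr = π²EI/L_e² = π²×192000×501300/1360² = 513600 N.
P_allow = P_cr/n = 513600/2.45 = 209600 N.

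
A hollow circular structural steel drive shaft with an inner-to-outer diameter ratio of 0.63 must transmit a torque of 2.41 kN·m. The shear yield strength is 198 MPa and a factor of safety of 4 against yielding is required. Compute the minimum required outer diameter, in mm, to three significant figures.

τ_allow = 198/4 = 49.50 MPa.
For a hollow shaft τ = 16T/[πd_o³(1−k⁴)] with k = 0.63, so 1−k⁴ = 0.8425.
d_o³ = 16T/[π τ_allow (1−k⁴)] = 16×2410000/(π×49.50×0.8425) = 294300 mm³.
d_o = 66.52 mm.

d_o = 66.5 mm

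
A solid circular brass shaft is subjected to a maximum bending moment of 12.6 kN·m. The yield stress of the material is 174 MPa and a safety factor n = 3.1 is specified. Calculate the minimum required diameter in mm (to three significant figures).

d = 132 mm

σ_allow = 174/3.1 = 56.13 MPa.
For a solid circular section σ = 32M/(πd³), so d³ = 32M/(π σ_allow) = 32×1.2600×10^7/(π×56.13) = 2.287×10^6 mm³.
d = 131.7 mm.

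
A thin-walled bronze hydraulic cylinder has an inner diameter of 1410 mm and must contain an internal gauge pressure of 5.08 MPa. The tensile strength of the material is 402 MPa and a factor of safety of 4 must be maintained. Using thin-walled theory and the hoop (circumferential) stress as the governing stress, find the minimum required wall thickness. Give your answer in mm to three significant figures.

σ_allow = 402/4 = 100.5 MPa.
Hoop stress σ_h = pD/(2t), so t = pD/(2σ_allow) = 5.08×1410/(2×100.5) = 35.64 mm.

t = 35.6 mm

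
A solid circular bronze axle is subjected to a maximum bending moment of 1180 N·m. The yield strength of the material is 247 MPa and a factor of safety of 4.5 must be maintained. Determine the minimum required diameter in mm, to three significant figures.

σ_allow = 247/4.5 = 54.89 MPa.
For a solid circular section σ = 32M/(πd³), so d³ = 32M/(π σ_allow) = 32×1180000/(π×54.89) = 219000 mm³.
d = 60.27 mm.

d = 60.3 mm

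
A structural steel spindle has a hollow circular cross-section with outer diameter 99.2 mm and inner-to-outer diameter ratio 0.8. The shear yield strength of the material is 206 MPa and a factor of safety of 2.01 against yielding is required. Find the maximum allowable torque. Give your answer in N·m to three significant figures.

T_allow = 11600 N·m

τ_allow = 206/2.01 = 102.5 MPa.
For a hollow shaft T_allow = τ_allow·πd_o³(1−k⁴)/16 with 1−k⁴ = 0.5904, so πd_o³(1−k⁴)/16 = 113200 mm³.
T_allow = 102.5×113200 = 1.160×10^7 N·mm = 11600 N·m.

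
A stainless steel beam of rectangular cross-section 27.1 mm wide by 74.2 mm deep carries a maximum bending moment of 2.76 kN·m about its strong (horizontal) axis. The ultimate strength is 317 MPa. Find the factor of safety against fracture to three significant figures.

Section modulus S = bh²/6 = 27.1×74.2²/6 = 24870 mm³.
σ = M/S = 2760000/24870 = 111.0 MPa.
n = 317/111.0 = 2.856.

n = 2.86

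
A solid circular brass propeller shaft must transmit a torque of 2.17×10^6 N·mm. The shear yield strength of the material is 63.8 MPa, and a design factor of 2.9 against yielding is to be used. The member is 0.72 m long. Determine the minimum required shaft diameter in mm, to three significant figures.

Allowable shear stress τ_allow = 63.8/2.9 = 22.00 MPa.
For a solid shaft τ = 16T/(πd³), so d³ = 16T/(π τ_allow) = 16×2170000/(π×22.00) = 502400 mm³.
d = (502400)^(1/3) = 79.49 mm.

d = 79.5 mm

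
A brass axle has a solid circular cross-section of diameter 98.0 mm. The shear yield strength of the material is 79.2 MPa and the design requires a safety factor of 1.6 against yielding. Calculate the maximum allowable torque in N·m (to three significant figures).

T_allow = 9150 N·m

τ_allow = 79.2/1.6 = 49.50 MPa.
For a solid shaft T_allow = τ_allow·πd³/16; πd³/16 = π×98.0³/16 = 184800 mm³.
T_allow = 49.50×184800 = 9.148×10^6 N·mm = 9148 N·m.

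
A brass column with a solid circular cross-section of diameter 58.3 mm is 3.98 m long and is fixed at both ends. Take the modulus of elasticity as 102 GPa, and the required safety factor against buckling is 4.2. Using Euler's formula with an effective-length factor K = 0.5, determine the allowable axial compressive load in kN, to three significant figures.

I = πd⁴/64 = π×58.3⁴/64 = 567100 mm⁴.
Effective length L_e = KL = 0.5×3.98 m = 1990 mm.
Euler critical load P_cr = π²EI/L_e² = π²×102000×567100/1990² = 144200 N.
P_allow = P_cr/n = 144200/4.2 = 34320 N.

P_allow = 34.3 kN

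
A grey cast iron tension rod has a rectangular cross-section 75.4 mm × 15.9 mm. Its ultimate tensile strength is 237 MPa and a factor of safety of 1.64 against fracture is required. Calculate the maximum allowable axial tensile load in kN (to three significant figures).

σ_allow = 237/1.64 = 144.5 MPa.
A = 75.4×15.9 = 1199 mm².
F_allow = σ_allow × A = 144.5×1199 = 173200 N.

F_allow = 173 kN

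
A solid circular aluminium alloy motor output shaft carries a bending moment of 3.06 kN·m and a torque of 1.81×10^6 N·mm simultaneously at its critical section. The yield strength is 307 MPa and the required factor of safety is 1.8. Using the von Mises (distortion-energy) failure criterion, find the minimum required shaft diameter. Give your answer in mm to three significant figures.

d = 59.0 mm

σ_allow = σ_y/n = 307/1.8 = 170.6 MPa.
For a solid shaft σ_b = 32M/(πd³) and τ = 16T/(πd³), so the von Mises stress is σ' = (16/πd³)·√(4M²+3T²).
√(4M²+3T²) = √(4×(3.060×10^6)² + 3×(1.810×10^6)²) = 6.876×10^6 N·mm.
d³ = 16×6.876×10^6/(π×170.6) = 205300 mm³.
d = 59.00 mm.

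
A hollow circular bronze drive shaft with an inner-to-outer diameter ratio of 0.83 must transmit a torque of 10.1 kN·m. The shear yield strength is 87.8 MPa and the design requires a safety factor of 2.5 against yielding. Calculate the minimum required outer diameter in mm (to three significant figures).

τ_allow = 87.8/2.5 = 35.12 MPa.
For a hollow shaft τ = 16T/[πd_o³(1−k⁴)] with k = 0.83, so 1−k⁴ = 0.5254.
d_o³ = 16T/[π τ_allow (1−k⁴)] = 16×1.0100×10^7/(π×35.12×0.5254) = 2.788×10^6 mm³.
d_o = 140.7 mm.

d_o = 141 mm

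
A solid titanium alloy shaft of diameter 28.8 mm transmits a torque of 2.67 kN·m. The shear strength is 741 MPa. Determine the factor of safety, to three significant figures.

n = 1.30

τ = 16T/(πd³) = 16×2670000/(π×28.8³) = 569.3 MPa.
n = τ_limit/τ = 741/569.3 = 1.302.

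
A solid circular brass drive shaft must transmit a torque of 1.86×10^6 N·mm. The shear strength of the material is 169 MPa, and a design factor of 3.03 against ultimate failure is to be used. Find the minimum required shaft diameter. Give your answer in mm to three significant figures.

d = 55.4 mm

Allowable shear stress τ_allow = 169/3.03 = 55.78 MPa.
For a solid shaft τ = 16T/(πd³), so d³ = 16T/(π τ_allow) = 16×1860000/(π×55.78) = 169800 mm³.
d = (169800)^(1/3) = 55.38 mm.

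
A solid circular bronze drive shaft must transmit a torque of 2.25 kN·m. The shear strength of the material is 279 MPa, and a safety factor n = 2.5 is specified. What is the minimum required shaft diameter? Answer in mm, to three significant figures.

Allowable shear stress τ_allow = 279/2.5 = 111.6 MPa.
For a solid shaft τ = 16T/(πd³), so d³ = 16T/(π τ_allow) = 16×2250000/(π×111.6) = 102700 mm³.
d = (102700)^(1/3) = 46.83 mm.

d = 46.8 mm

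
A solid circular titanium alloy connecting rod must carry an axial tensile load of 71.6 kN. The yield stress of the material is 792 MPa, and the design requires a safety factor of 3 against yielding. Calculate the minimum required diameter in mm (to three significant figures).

d = 18.6 mm

Allowable stress σ_allow = 792/3 = 264.0 MPa.
Required area A = F/σ_allow = 71600/264.0 = 271.2 mm².
A = πd²/4 → d = √(4A/π) = 18.58 mm.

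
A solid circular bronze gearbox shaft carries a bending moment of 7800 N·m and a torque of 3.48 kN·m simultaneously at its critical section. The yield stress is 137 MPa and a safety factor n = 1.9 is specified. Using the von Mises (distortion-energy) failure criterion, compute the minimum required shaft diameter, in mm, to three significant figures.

d = 106 mm

σ_allow = σ_y/n = 137/1.9 = 72.11 MPa.
For a solid shaft σ_b = 32M/(πd³) and τ = 16T/(πd³), so the von Mises stress is σ' = (16/πd³)·√(4M²+3T²).
√(4M²+3T²) = √(4×(7.800×10^6)² + 3×(3.480×10^6)²) = 1.672×10^7 N·mm.
d³ = 16×1.672×10^7/(π×72.11) = 1.181×10^6 mm³.
d = 105.7 mm.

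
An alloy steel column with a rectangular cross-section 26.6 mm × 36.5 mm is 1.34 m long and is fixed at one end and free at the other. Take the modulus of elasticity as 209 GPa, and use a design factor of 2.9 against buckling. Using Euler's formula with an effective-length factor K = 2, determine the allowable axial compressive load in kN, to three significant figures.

Buckling occurs about the weak axis: I_min = h·b³/12 = 36.5×26.6³/12 = 57250 mm⁴ (b = 26.6 mm is the smaller dimension).
Effective length L_e = KL = 2×1.34 m = 2680 mm.
Euler critical load P_cr = π²EI/L_e² = π²×209000×57250/2680² = 16440 N.
P_allow = P_cr/n = 16440/2.9 = 5669 N.

P_allow = 5.67 kN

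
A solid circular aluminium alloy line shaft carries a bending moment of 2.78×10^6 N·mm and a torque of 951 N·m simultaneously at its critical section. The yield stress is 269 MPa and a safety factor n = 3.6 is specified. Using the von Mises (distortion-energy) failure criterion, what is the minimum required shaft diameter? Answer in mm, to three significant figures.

σ_allow = σ_y/n = 269/3.6 = 74.72 MPa.
For a solid shaft σ_b = 32M/(πd³) and τ = 16T/(πd³), so the von Mises stress is σ' = (16/πd³)·√(4M²+3T²).
√(4M²+3T²) = √(4×(2.780×10^6)² + 3×(951000)²) = 5.799×10^6 N·mm.
d³ = 16×5.799×10^6/(π×74.72) = 395200 mm³.
d = 73.39 mm.

d = 73.4 mm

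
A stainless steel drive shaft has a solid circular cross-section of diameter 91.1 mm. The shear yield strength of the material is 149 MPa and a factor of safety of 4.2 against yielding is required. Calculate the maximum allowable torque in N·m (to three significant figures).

T_allow = 5270 N·m

τ_allow = 149/4.2 = 35.48 MPa.
For a solid shaft T_allow = τ_allow·πd³/16; πd³/16 = π×91.1³/16 = 148500 mm³.
T_allow = 35.48×148500 = 5.266×10^6 N·mm = 5266 N·m.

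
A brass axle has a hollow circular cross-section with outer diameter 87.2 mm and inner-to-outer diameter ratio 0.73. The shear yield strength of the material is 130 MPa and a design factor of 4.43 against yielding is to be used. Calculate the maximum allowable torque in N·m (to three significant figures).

τ_allow = 130/4.43 = 29.35 MPa.
For a hollow shaft T_allow = τ_allow·πd_o³(1−k⁴)/16 with 1−k⁴ = 0.7160, so πd_o³(1−k⁴)/16 = 93220 mm³.
T_allow = 29.35×93220 = 2.736×10^6 N·mm = 2736 N·m.

T_allow = 2740 N·m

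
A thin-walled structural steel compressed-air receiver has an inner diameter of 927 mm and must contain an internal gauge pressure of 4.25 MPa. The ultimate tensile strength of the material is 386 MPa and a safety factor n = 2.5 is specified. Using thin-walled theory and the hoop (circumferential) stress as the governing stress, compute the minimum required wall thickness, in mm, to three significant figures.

t = 12.8 mm

σ_allow = 386/2.5 = 154.4 MPa.
Hoop stress σ_h = pD/(2t), so t = pD/(2σ_allow) = 4.25×927/(2×154.4) = 12.76 mm.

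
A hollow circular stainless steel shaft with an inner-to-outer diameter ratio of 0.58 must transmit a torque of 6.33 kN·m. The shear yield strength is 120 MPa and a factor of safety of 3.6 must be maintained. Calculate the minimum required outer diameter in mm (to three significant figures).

d_o = 103 mm

τ_allow = 120/3.6 = 33.33 MPa.
For a hollow shaft τ = 16T/[πd_o³(1−k⁴)] with k = 0.58, so 1−k⁴ = 0.8868.
d_o³ = 16T/[π τ_allow (1−k⁴)] = 16×6330000/(π×33.33×0.8868) = 1.091×10^6 mm³.
d_o = 102.9 mm.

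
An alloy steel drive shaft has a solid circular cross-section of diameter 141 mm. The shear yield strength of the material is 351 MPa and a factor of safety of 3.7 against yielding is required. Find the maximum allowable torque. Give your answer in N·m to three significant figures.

τ_allow = 351/3.7 = 94.86 MPa.
For a solid shaft T_allow = τ_allow·πd³/16; πd³/16 = π×141³/16 = 550400 mm³.
T_allow = 94.86×550400 = 5.221×10^7 N·mm = 52210 N·m.

T_allow = 52200 N·m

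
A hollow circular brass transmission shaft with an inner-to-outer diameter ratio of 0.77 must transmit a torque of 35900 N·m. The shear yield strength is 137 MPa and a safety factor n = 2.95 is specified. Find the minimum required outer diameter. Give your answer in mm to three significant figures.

τ_allow = 137/2.95 = 46.44 MPa.
For a hollow shaft τ = 16T/[πd_o³(1−k⁴)] with k = 0.77, so 1−k⁴ = 0.6485.
d_o³ = 16T/[π τ_allow (1−k⁴)] = 16×3.5900×10^7/(π×46.44×0.6485) = 6.071×10^6 mm³.
d_o = 182.4 mm.

d_o = 182 mm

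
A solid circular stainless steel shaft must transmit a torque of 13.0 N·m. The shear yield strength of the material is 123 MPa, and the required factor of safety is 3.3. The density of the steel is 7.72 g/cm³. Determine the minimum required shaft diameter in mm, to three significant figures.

d = 12.1 mm

Allowable shear stress τ_allow = 123/3.3 = 37.27 MPa.
For a solid shaft τ = 16T/(πd³), so d³ = 16T/(π τ_allow) = 16×13000/(π×37.27) = 1776 mm³.
d = (1776)^(1/3) = 12.11 mm.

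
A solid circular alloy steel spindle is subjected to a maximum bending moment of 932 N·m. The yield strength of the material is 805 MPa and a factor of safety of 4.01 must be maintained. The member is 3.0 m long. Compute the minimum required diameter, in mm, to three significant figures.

d = 36.2 mm

σ_allow = 805/4.01 = 200.7 MPa.
For a solid circular section σ = 32M/(πd³), so d³ = 32M/(π σ_allow) = 32×932000/(π×200.7) = 47290 mm³.
d = 36.16 mm.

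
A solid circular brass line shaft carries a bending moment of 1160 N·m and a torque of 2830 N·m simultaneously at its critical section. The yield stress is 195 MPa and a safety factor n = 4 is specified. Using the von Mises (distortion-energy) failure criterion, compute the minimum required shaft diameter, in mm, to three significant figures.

σ_allow = σ_y/n = 195/4 = 48.75 MPa.
For a solid shaft σ_b = 32M/(πd³) and τ = 16T/(πd³), so the von Mises stress is σ' = (16/πd³)·√(4M²+3T²).
√(4M²+3T²) = √(4×(1.160×10^6)² + 3×(2.830×10^6)²) = 5.423×10^6 N·mm.
d³ = 16×5.423×10^6/(π×48.75) = 566500 mm³.
d = 82.75 mm.

d = 82.7 mm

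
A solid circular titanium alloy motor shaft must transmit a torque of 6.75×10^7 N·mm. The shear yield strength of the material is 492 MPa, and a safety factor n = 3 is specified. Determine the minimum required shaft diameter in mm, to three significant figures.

d = 128 mm

Allowable shear stress τ_allow = 492/3 = 164.0 MPa.
For a solid shaft τ = 16T/(πd³), so d³ = 16T/(π τ_allow) = 16×6.7500×10^7/(π×164.0) = 2.096×10^6 mm³.
d = (2.096×10^6)^(1/3) = 128.0 mm.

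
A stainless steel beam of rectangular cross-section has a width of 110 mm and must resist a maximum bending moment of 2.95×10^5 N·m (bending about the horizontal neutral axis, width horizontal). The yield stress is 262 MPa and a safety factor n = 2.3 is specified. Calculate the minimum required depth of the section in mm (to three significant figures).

h = 376 mm

σ_allow = 262/2.3 = 113.9 MPa.
For a rectangular section σ = 6M/(bh²), so h² = 6M/(b σ_allow) = 6×2.9500×10^8/(110×113.9) = 141300 mm².
h = 375.8 mm.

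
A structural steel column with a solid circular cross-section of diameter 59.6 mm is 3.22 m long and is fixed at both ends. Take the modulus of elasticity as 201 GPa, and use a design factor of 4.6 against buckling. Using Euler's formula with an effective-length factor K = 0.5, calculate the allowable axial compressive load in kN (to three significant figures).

P_allow = 103 kN

I = πd⁴/64 = π×59.6⁴/64 = 619400 mm⁴.
Effective length L_e = KL = 0.5×3.22 m = 1610 mm.
Euler critical load P_cr = π²EI/L_e² = π²×201000×619400/1610² = 474000 N.
P_allow = P_cr/n = 474000/4.6 = 103000 N.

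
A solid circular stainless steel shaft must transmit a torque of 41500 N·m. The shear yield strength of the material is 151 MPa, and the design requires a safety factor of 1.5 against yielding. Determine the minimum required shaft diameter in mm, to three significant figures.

Allowable shear stress τ_allow = 151/1.5 = 100.7 MPa.
For a solid shaft τ = 16T/(πd³), so d³ = 16T/(π τ_allow) = 16×4.1500×10^7/(π×100.7) = 2.100×10^6 mm³.
d = (2.100×10^6)^(1/3) = 128.0 mm.

d = 128 mm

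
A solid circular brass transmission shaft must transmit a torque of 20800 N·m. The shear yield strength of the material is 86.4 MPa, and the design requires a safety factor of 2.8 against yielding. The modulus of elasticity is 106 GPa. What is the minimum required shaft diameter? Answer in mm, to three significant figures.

d = 151 mm

Allowable shear stress τ_allow = 86.4/2.8 = 30.86 MPa.
For a solid shaft τ = 16T/(πd³), so d³ = 16T/(π τ_allow) = 16×2.0800×10^7/(π×30.86) = 3.433×10^6 mm³.
d = (3.433×10^6)^(1/3) = 150.9 mm.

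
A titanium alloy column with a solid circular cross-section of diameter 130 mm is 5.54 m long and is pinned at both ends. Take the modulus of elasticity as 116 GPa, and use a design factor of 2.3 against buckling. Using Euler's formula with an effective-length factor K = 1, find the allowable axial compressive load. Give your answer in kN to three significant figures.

I = πd⁴/64 = π×130⁴/64 = 1.402×10^7 mm⁴.
Effective length L_e = KL = 1×5.54 m = 5540 mm.
Euler critical load P_cr = π²EI/L_e² = π²×116000×1.402×10^7/5540² = 523000 N.
P_allow = P_cr/n = 523000/2.3 = 227400 N.

P_allow = 227 kN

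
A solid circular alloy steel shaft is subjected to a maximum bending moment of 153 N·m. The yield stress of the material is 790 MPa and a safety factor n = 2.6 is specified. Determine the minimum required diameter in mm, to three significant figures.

σ_allow = 790/2.6 = 303.8 MPa.
For a solid circular section σ = 32M/(πd³), so d³ = 32M/(π σ_allow) = 32×153000/(π×303.8) = 5129 mm³.
d = 17.25 mm.

d = 17.2 mm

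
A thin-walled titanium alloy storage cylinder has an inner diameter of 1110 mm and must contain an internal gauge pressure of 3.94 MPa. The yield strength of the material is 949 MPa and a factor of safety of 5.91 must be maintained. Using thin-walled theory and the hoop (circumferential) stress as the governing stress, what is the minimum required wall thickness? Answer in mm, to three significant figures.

t = 13.6 mm

σ_allow = 949/5.91 = 160.6 MPa.
Hoop stress σ_h = pD/(2t), so t = pD/(2σ_allow) = 3.94×1110/(2×160.6) = 13.62 mm.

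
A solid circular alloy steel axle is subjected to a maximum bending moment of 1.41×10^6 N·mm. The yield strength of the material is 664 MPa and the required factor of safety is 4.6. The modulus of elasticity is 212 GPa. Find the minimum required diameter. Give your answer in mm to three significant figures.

σ_allow = 664/4.6 = 144.3 MPa.
For a solid circular section σ = 32M/(πd³), so d³ = 32M/(π σ_allow) = 32×1410000/(π×144.3) = 99500 mm³.
d = 46.34 mm.

d = 46.3 mm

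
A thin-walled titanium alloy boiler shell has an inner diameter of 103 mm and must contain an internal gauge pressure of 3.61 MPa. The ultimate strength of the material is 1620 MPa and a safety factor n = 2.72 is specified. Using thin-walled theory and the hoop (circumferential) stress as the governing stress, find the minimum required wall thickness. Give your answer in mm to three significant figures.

σ_allow = 1620/2.72 = 595.6 MPa.
Hoop stress σ_h = pD/(2t), so t = pD/(2σ_allow) = 3.61×103/(2×595.6) = 0.3122 mm.

t = 0.312 mm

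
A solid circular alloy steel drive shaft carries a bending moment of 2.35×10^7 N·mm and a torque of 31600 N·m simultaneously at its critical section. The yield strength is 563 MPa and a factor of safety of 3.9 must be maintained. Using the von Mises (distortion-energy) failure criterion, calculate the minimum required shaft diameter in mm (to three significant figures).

d = 137 mm

σ_allow = σ_y/n = 563/3.9 = 144.4 MPa.
For a solid shaft σ_b = 32M/(πd³) and τ = 16T/(πd³), so the von Mises stress is σ' = (16/πd³)·√(4M²+3T²).
√(4M²+3T²) = √(4×(2.350×10^7)² + 3×(3.160×10^7)²) = 7.214×10^7 N·mm.
d³ = 16×7.214×10^7/(π×144.4) = 2.545×10^6 mm³.
d = 136.5 mm.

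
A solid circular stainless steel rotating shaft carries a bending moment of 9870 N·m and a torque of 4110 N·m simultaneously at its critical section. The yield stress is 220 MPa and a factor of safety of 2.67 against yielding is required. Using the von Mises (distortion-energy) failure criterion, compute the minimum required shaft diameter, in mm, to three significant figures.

σ_allow = σ_y/n = 220/2.67 = 82.40 MPa.
For a solid shaft σ_b = 32M/(πd³) and τ = 16T/(πd³), so the von Mises stress is σ' = (16/πd³)·√(4M²+3T²).
√(4M²+3T²) = √(4×(9.870×10^6)² + 3×(4.110×10^6)²) = 2.098×10^7 N·mm.
d³ = 16×2.098×10^7/(π×82.40) = 1.297×10^6 mm³.
d = 109.1 mm.

d = 109 mm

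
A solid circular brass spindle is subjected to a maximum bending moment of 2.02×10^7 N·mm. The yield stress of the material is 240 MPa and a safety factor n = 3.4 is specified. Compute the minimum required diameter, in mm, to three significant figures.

σ_allow = 240/3.4 = 70.59 MPa.
For a solid circular section σ = 32M/(πd³), so d³ = 32M/(π σ_allow) = 32×2.0200×10^7/(π×70.59) = 2.915×10^6 mm³.
d = 142.8 mm.

d = 143 mm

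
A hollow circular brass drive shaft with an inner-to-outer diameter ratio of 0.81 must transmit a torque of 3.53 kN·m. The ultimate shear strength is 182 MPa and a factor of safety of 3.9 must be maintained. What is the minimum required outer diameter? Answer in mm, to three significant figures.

τ_allow = 182/3.9 = 46.67 MPa.
For a hollow shaft τ = 16T/[πd_o³(1−k⁴)] with k = 0.81, so 1−k⁴ = 0.5695.
d_o³ = 16T/[π τ_allow (1−k⁴)] = 16×3530000/(π×46.67×0.5695) = 676400 mm³.
d_o = 87.78 mm.

d_o = 87.8 mm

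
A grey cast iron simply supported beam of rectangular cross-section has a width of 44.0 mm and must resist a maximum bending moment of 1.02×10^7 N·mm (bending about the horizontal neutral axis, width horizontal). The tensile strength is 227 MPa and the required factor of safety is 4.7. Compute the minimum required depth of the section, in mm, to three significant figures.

σ_allow = 227/4.7 = 48.30 MPa.
For a rectangular section σ = 6M/(bh²), so h² = 6M/(b σ_allow) = 6×1.0200×10^7/(44.0×48.30) = 28800 mm².
h = 169.7 mm.

h = 170 mm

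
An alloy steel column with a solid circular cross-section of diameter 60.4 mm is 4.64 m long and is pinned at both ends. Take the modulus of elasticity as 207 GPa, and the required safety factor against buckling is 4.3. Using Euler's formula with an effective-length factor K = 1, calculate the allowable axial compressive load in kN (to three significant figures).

P_allow = 14.4 kN

I = πd⁴/64 = π×60.4⁴/64 = 653300 mm⁴.
Effective length L_e = KL = 1×4.64 m = 4640 mm.
Euler critical load P_cr = π²EI/L_e² = π²×207000×653300/4640² = 61990 N.
P_allow = P_cr/n = 61990/4.3 = 14420 N.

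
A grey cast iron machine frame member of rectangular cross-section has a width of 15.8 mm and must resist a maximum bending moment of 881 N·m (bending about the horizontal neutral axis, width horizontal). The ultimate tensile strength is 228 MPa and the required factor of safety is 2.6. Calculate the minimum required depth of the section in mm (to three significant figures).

h = 61.8 mm

σ_allow = 228/2.6 = 87.69 MPa.
For a rectangular section σ = 6M/(bh²), so h² = 6M/(b σ_allow) = 6×881000/(15.8×87.69) = 3815 mm².
h = 61.77 mm.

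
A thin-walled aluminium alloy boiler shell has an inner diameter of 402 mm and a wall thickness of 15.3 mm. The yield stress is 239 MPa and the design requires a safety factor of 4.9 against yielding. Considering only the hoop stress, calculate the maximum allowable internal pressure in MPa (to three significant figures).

p_allow = 3.71 MPa

σ_allow = 239/4.9 = 48.78 MPa.
σ_h = pD/(2t) → p_allow = 2σ_allow t/D = 2×48.78×15.3/402 = 3.713 MPa.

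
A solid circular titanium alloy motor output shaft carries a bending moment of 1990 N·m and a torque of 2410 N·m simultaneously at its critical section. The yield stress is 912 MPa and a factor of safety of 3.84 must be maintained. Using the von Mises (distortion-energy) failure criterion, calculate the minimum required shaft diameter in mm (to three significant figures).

σ_allow = σ_y/n = 912/3.84 = 237.5 MPa.
For a solid shaft σ_b = 32M/(πd³) and τ = 16T/(πd³), so the von Mises stress is σ' = (16/πd³)·√(4M²+3T²).
√(4M²+3T²) = √(4×(1.990×10^6)² + 3×(2.410×10^6)²) = 5.768×10^6 N·mm.
d³ = 16×5.768×10^6/(π×237.5) = 123700 mm³.
d = 49.82 mm.

d = 49.8 mm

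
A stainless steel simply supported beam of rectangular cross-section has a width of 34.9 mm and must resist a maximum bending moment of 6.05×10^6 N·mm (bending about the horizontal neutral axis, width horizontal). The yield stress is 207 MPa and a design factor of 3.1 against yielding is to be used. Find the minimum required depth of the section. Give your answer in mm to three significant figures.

h = 125 mm

σ_allow = 207/3.1 = 66.77 MPa.
For a rectangular section σ = 6M/(bh²), so h² = 6M/(b σ_allow) = 6×6050000/(34.9×66.77) = 15580 mm².
h = 124.8 mm.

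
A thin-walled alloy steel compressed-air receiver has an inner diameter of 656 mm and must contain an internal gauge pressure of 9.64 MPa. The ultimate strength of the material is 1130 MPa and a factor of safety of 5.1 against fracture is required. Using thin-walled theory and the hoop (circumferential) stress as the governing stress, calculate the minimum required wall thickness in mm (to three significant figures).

σ_allow = 1130/5.1 = 221.6 MPa.
Hoop stress σ_h = pD/(2t), so t = pD/(2σ_allow) = 9.64×656/(2×221.6) = 14.27 mm.

t = 14.3 mm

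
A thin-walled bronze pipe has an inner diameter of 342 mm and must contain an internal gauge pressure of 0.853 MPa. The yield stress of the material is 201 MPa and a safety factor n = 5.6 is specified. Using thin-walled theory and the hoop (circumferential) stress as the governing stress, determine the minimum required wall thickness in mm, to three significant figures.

σ_allow = 201/5.6 = 35.89 MPa.
Hoop stress σ_h = pD/(2t), so t = pD/(2σ_allow) = 0.853×342/(2×35.89) = 4.064 mm.

t = 4.06 mm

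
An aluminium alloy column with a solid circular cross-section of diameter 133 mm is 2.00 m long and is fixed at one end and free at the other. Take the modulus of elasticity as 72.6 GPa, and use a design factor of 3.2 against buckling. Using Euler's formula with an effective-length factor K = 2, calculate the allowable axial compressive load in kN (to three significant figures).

P_allow = 215 kN

I = πd⁴/64 = π×133⁴/64 = 1.536×10^7 mm⁴.
Effective length L_e = KL = 2×2.00 m = 4000 mm.
Euler critical load P_cr = π²EI/L_e² = π²×72600×1.536×10^7/4000² = 687800 N.
P_allow = P_cr/n = 687800/3.2 = 215000 N.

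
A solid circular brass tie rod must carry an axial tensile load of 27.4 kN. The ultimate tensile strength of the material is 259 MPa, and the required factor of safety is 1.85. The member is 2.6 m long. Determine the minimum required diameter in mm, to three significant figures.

Allowable stress σ_allow = 259/1.85 = 140.0 MPa.
Required area A = F/σ_allow = 27400/140.0 = 195.7 mm².
A = πd²/4 → d = √(4A/π) = 15.79 mm.

d = 15.8 mm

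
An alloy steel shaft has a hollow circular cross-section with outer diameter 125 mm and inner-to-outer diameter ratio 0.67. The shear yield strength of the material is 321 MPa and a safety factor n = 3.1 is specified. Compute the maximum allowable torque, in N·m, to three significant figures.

τ_allow = 321/3.1 = 103.5 MPa.
For a hollow shaft T_allow = τ_allow·πd_o³(1−k⁴)/16 with 1−k⁴ = 0.7985, so πd_o³(1−k⁴)/16 = 306200 mm³.
T_allow = 103.5×306200 = 3.171×10^7 N·mm = 31710 N·m.

T_allow = 31700 N·m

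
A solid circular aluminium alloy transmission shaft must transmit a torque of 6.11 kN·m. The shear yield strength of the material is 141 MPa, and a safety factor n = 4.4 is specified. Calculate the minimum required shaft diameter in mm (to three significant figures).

d = 99.0 mm

Allowable shear stress τ_allow = 141/4.4 = 32.05 MPa.
For a solid shaft τ = 16T/(πd³), so d³ = 16T/(π τ_allow) = 16×6110000/(π×32.05) = 971100 mm³.
d = (971100)^(1/3) = 99.03 mm.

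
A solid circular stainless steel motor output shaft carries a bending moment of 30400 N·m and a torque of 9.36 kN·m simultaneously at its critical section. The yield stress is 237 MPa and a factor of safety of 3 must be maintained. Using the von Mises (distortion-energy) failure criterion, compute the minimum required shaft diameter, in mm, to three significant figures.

σ_allow = σ_y/n = 237/3 = 79.00 MPa.
For a solid shaft σ_b = 32M/(πd³) and τ = 16T/(πd³), so the von Mises stress is σ' = (16/πd³)·√(4M²+3T²).
√(4M²+3T²) = √(4×(3.040×10^7)² + 3×(9.360×10^6)²) = 6.292×10^7 N·mm.
d³ = 16×6.292×10^7/(π×79.00) = 4.057×10^6 mm³.
d = 159.5 mm.

d = 159 mm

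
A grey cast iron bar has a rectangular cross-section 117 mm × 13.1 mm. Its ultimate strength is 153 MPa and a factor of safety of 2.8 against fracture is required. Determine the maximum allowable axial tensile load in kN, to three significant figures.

F_allow = 83.8 kN

σ_allow = 153/2.8 = 54.64 MPa.
A = 117×13.1 = 1533 mm².
F_allow = σ_allow × A = 54.64×1533 = 83750 N.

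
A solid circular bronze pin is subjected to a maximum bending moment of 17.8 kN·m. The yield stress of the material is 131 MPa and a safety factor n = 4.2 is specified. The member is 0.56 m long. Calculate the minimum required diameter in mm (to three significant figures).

d = 180 mm

σ_allow = 131/4.2 = 31.19 MPa.
For a solid circular section σ = 32M/(πd³), so d³ = 32M/(π σ_allow) = 32×1.7800×10^7/(π×31.19) = 5.813×10^6 mm³.
d = 179.8 mm.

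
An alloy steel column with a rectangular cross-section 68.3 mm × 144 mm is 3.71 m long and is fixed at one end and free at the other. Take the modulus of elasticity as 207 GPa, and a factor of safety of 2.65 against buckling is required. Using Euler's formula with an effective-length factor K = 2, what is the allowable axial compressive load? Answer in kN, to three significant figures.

Buckling occurs about the weak axis: I_min = h·b³/12 = 144×68.3³/12 = 3.823×10^6 mm⁴ (b = 68.3 mm is the smaller dimension).
Effective length L_e = KL = 2×3.71 m = 7420 mm.
Euler critical load P_cr = π²EI/L_e² = π²×207000×3.823×10^6/7420² = 141900 N.
P_allow = P_cr/n = 141900/2.65 = 53540 N.

P_allow = 53.5 kN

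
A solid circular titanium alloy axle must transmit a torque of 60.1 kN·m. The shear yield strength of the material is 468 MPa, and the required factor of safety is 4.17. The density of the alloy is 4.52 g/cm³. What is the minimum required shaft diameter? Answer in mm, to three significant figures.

d = 140 mm

Allowable shear stress τ_allow = 468/4.17 = 112.2 MPa.
For a solid shaft τ = 16T/(πd³), so d³ = 16T/(π τ_allow) = 16×6.0100×10^7/(π×112.2) = 2.727×10^6 mm³.
d = (2.727×10^6)^(1/3) = 139.7 mm.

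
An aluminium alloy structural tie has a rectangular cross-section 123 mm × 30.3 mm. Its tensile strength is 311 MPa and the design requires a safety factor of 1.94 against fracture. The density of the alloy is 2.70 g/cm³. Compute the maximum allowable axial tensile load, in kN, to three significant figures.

σ_allow = 311/1.94 = 160.3 MPa.
A = 123×30.3 = 3727 mm².
F_allow = σ_allow × A = 160.3×3727 = 597500 N.

F_allow = 597 kN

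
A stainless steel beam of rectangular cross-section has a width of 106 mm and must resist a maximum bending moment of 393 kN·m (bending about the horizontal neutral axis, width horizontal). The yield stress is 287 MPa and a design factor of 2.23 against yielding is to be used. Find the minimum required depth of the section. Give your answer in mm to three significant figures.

h = 416 mm

σ_allow = 287/2.23 = 128.7 MPa.
For a rectangular section σ = 6M/(bh²), so h² = 6M/(b σ_allow) = 6×3.9300×10^8/(106×128.7) = 172800 mm².
h = 415.7 mm.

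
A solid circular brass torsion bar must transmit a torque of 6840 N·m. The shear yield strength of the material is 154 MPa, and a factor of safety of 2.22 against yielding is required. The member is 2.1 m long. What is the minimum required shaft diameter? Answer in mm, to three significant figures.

d = 79.5 mm

Allowable shear stress τ_allow = 154/2.22 = 69.37 MPa.
For a solid shaft τ = 16T/(πd³), so d³ = 16T/(π τ_allow) = 16×6840000/(π×69.37) = 502200 mm³.
d = (502200)^(1/3) = 79.49 mm.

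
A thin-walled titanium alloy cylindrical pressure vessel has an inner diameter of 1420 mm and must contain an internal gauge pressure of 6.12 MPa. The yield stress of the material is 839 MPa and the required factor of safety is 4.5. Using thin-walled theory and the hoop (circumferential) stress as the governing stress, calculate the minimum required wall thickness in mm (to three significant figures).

σ_allow = 839/4.5 = 186.4 MPa.
Hoop stress σ_h = pD/(2t), so t = pD/(2σ_allow) = 6.12×1420/(2×186.4) = 23.31 mm.

t = 23.3 mm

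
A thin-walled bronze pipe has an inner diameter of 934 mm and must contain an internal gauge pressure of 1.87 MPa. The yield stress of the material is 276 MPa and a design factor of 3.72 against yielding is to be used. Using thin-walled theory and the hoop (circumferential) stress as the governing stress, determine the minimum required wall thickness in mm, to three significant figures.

σ_allow = 276/3.72 = 74.19 MPa.
Hoop stress σ_h = pD/(2t), so t = pD/(2σ_allow) = 1.87×934/(2×74.19) = 11.77 mm.

t = 11.8 mm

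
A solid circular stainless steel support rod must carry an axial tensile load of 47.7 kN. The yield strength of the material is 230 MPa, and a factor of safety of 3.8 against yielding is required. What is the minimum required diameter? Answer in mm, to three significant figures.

Allowable stress σ_allow = 230/3.8 = 60.53 MPa.
Required area A = F/σ_allow = 47700/60.53 = 788.1 mm².
A = πd²/4 → d = √(4A/π) = 31.68 mm.

d = 31.7 mm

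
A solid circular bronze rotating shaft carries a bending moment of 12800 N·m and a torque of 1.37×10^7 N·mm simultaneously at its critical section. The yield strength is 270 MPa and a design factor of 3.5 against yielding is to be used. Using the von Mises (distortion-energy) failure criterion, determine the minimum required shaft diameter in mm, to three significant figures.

σ_allow = σ_y/n = 270/3.5 = 77.14 MPa.
For a solid shaft σ_b = 32M/(πd³) and τ = 16T/(πd³), so the von Mises stress is σ' = (16/πd³)·√(4M²+3T²).
√(4M²+3T²) = √(4×(1.280×10^7)² + 3×(1.370×10^7)²) = 3.491×10^7 N·mm.
d³ = 16×3.491×10^7/(π×77.14) = 2.304×10^6 mm³.
d = 132.1 mm.

d = 132 mm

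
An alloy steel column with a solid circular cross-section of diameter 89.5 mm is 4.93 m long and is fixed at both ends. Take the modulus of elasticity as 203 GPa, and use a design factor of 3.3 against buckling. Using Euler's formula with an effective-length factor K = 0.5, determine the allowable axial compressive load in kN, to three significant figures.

P_allow = 315 kN

I = πd⁴/64 = π×89.5⁴/64 = 3.150×10^6 mm⁴.
Effective length L_e = KL = 0.5×4.93 m = 2465 mm.
Euler critical load P_cr = π²EI/L_e² = π²×203000×3.150×10^6/2465² = 1.039×10^6 N.
P_allow = P_cr/n = 1.039×10^6/3.3 = 314700 N.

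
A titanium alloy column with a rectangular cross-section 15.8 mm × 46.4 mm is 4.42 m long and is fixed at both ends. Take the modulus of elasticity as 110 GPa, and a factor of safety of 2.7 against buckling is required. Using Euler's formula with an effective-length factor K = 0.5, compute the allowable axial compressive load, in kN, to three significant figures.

Buckling occurs about the weak axis: I_min = h·b³/12 = 46.4×15.8³/12 = 15250 mm⁴ (b = 15.8 mm is the smaller dimension).
Effective length L_e = KL = 0.5×4.42 m = 2210 mm.
Euler critical load P_cr = π²EI/L_e² = π²×110000×15250/2210² = 3390 N.
P_allow = P_cr/n = 3390/2.7 = 1256 N.

P_allow = 1.26 kN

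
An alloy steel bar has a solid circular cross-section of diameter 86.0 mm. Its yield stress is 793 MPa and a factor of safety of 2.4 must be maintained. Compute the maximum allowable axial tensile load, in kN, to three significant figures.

F_allow = 1920 kN

σ_allow = 793/2.4 = 330.4 MPa.
A = πd²/4 = π×86.0²/4 = 5809 mm².
F_allow = σ_allow × A = 330.4×5809 = 1.919×10^6 N.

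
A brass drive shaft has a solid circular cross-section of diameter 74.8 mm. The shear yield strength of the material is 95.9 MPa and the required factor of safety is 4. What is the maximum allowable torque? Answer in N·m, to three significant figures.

τ_allow = 95.9/4 = 23.98 MPa.
For a solid shaft T_allow = τ_allow·πd³/16; πd³/16 = π×74.8³/16 = 82170 mm³.
T_allow = 23.98×82170 = 1.970×10^6 N·mm = 1970 N·m.

T_allow = 1970 N·m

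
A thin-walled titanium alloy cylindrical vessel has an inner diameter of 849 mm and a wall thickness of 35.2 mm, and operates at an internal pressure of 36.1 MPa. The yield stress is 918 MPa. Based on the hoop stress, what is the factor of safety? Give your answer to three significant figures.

σ_h = pD/(2t) = 36.1×849/(2×35.2) = 435.4 MPa.
n = 918/435.4 = 2.109.

n = 2.11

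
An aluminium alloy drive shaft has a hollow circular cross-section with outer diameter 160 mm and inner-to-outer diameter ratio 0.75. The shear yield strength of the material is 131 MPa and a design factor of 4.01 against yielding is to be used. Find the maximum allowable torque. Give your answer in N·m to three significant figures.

τ_allow = 131/4.01 = 32.67 MPa.
For a hollow shaft T_allow = τ_allow·πd_o³(1−k⁴)/16 with 1−k⁴ = 0.6836, so πd_o³(1−k⁴)/16 = 549800 mm³.
T_allow = 32.67×549800 = 1.796×10^7 N·mm = 17960 N·m.

T_allow = 18000 N·m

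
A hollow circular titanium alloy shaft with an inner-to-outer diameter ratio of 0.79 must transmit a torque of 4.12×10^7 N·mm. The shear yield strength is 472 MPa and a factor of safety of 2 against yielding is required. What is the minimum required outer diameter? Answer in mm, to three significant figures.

d_o = 113 mm

τ_allow = 472/2 = 236.0 MPa.
For a hollow shaft τ = 16T/[πd_o³(1−k⁴)] with k = 0.79, so 1−k⁴ = 0.6105.
d_o³ = 16T/[π τ_allow (1−k⁴)] = 16×4.1200×10^7/(π×236.0×0.6105) = 1.456×10^6 mm³.
d_o = 113.4 mm.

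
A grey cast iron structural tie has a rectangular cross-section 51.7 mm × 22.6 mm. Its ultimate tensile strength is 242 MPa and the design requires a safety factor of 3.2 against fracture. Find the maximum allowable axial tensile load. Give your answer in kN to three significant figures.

σ_allow = 242/3.2 = 75.62 MPa.
A = 51.7×22.6 = 1168 mm².
F_allow = σ_allow × A = 75.62×1168 = 88360 N.

F_allow = 88.4 kN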